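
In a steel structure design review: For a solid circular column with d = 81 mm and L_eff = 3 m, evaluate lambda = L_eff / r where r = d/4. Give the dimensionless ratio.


Radius of gyration r = d / 4 = 81 / 4 = 20.25 mm
L_eff = 3000.0 mm
Slenderness ratio = L / r = 3000.0 / 20.25 = 148.15 (dimensionless)

148.15 (dimensionless)


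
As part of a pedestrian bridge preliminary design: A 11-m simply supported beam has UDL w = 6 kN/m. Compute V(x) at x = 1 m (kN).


R_A = w * L / 2 = 6 * 11 / 2 = 33.0 kN
V(x) = R_A - w * x = 33.0 - 6 * 1
= 27.0 kN

27.0 kN


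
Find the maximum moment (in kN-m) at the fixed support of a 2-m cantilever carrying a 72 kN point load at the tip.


For a cantilever with a point load at the free end:
M_max = P * L = 72 * 2 = 144 kN-m

144 kN-m


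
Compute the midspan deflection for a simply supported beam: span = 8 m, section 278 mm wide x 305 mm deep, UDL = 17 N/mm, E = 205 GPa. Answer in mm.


I = 278 * 305^3 / 12 = 657299145.83 mm^4
L = 8000.0 mm, w = 17 N/mm, E = 205000.0 MPa
delta = 5 * w * L^4 / (384 * E * I)
= 5 * 17 * 8000.0^4 / (384 * 205000.0 * 657299145.83)
= 6.7287 mm

6.7287 mm


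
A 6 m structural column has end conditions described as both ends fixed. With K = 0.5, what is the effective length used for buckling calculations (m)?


L_eff = K * L
= 0.5 * 6
= 3.0 m

3.0 m


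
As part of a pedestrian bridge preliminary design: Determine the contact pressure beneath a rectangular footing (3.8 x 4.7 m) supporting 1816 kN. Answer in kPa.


A = 3.8 * 4.7 = 17.86 m^2
q = P / A = 1816 / 17.86
= 101.6797 kPa

101.6797 kPa


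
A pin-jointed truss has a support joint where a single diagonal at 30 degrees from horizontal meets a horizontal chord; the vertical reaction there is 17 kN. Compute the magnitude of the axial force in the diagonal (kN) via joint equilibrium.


At the joint, only the diagonal has a vertical component, so vertical equilibrium gives:
F * sin(30) = 17
F = 17 / sin(30)
= 17 / 0.5
= 34.0 kN

34.0 kN


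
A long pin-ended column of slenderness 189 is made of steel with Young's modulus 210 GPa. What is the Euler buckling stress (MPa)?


sigma_cr = pi^2 * E / lambda^2
= 9.8696 * 210000.0 / 189^2
= 9.8696 * 210000.0 / 35721
= 58.0224 MPa

58.0224 MPa


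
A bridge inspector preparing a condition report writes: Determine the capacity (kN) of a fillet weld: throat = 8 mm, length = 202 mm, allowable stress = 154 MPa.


Strength = throat * length * allowable stress
= 8 * 202 * 154 N
= 248864 N
= 248.86 kN

248.86 kN


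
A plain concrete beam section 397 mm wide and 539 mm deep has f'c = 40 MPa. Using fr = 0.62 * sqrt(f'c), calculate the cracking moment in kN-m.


fr = 0.62 * sqrt(40) = 0.62 * 6.3246 = 3.9212 MPa
I = 397 * 539^3 / 12 = 5180546261.92 mm^4
y_t = 269.5 mm
M_cr = fr * I / y_t = 3.9212 * 5180546261.92 / 269.5 N-mm
= 75.3769 kN-m

75.3769 kN-m


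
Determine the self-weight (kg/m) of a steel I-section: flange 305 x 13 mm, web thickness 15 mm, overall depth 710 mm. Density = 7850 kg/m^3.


A_flanges = 2 * 305 * 13 = 7930 mm^2
A_web = (710 - 2 * 13) * 15 = 10260 mm^2
A_total = 7930 + 10260 = 18190 mm^2 = 0.018190 m^2
Weight = rho * A = 7850 * 0.018190 = 142.7915 kg/m

142.7915 kg/m


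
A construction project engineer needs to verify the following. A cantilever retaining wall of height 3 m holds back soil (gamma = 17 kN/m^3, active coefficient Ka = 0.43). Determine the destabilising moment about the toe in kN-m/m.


Pa = 0.5 * Ka * gamma * H^2
= 0.5 * 0.43 * 17 * 3^2
= 32.895 kN/m
Arm = H / 3 = 3 / 3 = 1.0 m
Mo = Pa * arm = Pa * H / 3 = 32.895 * 3 / 3 = 32.895 kN-m/m

32.895 kN-m/m


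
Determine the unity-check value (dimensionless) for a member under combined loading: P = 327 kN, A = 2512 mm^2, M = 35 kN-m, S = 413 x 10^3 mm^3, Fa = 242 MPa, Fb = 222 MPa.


f_a = P / A = 327000.0 / 2512 = 130.1752 MPa
f_b = M / S = 35000000.0 / 413000.0 = 84.7458 MPa
Ratio = f_a / Fa + f_b / Fb
= 130.1752 / 242 + 84.7458 / 222
= 0.9197 (dimensionless)

0.9197 (dimensionless)


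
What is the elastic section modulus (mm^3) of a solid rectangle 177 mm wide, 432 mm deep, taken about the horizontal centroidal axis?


S = b * h^2 / 6
= 177 * 432^2 / 6
= 177 * 186624 / 6
= 5505408.0 mm^3

5505408.0 mm^3


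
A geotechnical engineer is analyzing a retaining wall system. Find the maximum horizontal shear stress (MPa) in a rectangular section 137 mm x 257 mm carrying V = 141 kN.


A = b * h = 137 * 257 = 35209 mm^2
V = 141 kN = 141000.0 N
tau_max = 1.5 * V / A = 1.5 * 141000.0 / 35209
= 6.007 MPa

6.007 MPa


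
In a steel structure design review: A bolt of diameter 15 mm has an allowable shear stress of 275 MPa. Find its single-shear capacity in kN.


A = pi * d^2 / 4 = pi * 15^2 / 4 = 176.7146 mm^2
V = f_v * A / 1000 = 275 * 176.7146 / 1000
= 48.5965 kN

48.5965 kN


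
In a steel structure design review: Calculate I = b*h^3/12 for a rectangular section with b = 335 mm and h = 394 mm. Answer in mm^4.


I = b * h^3 / 12
= 335 * 394^3 / 12
= 335 * 61162984 / 12
= 1707466636.67 mm^4

1707466636.67 mm^4


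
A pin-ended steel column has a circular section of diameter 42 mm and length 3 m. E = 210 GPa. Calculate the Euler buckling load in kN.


I = pi * d^4 / 64 = 152745.02 mm^4
L = 3000.0 mm
P_cr = pi^2 * E * I / L^2
= 9.8696 * 210000.0 * 152745.02 / 3000.0^2
= 35175.77 N = 35.1758 kN

35.1758 kN


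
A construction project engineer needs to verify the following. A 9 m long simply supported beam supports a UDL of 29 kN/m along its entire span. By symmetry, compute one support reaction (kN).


Total load = w * L = 29 * 9 = 261 kN
By symmetry, each reaction R = total / 2 = 261 / 2 = 130.5 kN

130.5 kN


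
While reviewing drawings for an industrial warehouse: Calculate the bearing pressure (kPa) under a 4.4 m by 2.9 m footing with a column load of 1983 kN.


A = 4.4 * 2.9 = 12.76 m^2
q = P / A = 1983 / 12.76
= 155.4075 kPa

155.4075 kPa


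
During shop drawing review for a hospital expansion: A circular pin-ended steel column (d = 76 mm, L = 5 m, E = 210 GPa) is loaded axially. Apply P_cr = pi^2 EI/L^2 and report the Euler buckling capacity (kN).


I = pi * d^4 / 64 = 1637661.98 mm^4
L = 5000.0 mm
P_cr = pi^2 * E * I / L^2
= 9.8696 * 210000.0 * 1637661.98 / 5000.0^2
= 135769.84 N = 135.7698 kN

135.7698 kN


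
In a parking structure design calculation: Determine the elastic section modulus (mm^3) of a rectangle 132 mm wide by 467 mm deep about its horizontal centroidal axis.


S = b * h^2 / 6
= 132 * 467^2 / 6
= 132 * 218089 / 6
= 4797958.0 mm^3

4797958.0 mm^3


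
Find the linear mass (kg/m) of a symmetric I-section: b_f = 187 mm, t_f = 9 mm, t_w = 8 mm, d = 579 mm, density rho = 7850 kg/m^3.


A_flanges = 2 * 187 * 9 = 3366 mm^2
A_web = (579 - 2 * 9) * 8 = 4488 mm^2
A_total = 3366 + 4488 = 7854 mm^2 = 0.007854 m^2
Weight = rho * A = 7850 * 0.007854 = 61.6539 kg/m

61.6539 kg/m


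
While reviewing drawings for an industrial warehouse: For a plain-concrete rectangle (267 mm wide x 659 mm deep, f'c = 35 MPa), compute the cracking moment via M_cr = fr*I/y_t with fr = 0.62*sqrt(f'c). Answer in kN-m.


fr = 0.62 * sqrt(35) = 0.62 * 5.9161 = 3.668 MPa
I = 267 * 659^3 / 12 = 6367753732.75 mm^4
y_t = 329.5 mm
M_cr = fr * I / y_t = 3.668 * 6367753732.75 / 329.5 N-mm
= 70.8854 kN-m

70.8854 kN-m


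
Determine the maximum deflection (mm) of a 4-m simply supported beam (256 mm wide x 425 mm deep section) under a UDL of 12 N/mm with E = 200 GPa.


I = 256 * 425^3 / 12 = 1637666666.67 mm^4
L = 4000.0 mm, w = 12 N/mm, E = 200000.0 MPa
delta = 5 * w * L^4 / (384 * E * I)
= 5 * 12 * 4000.0^4 / (384 * 200000.0 * 1637666666.67)
= 0.1221 mm

0.1221 mm


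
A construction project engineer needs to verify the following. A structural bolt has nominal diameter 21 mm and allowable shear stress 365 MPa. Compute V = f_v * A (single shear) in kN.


A = pi * d^2 / 4 = pi * 21^2 / 4 = 346.3606 mm^2
V = f_v * A / 1000 = 365 * 346.3606 / 1000
= 126.4216 kN

126.4216 kN


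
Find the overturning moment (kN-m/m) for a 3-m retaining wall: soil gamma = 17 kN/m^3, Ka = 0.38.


Pa = 0.5 * Ka * gamma * H^2
= 0.5 * 0.38 * 17 * 3^2
= 29.07 kN/m
Arm = H / 3 = 3 / 3 = 1.0 m
Mo = Pa * arm = Pa * H / 3 = 29.07 * 3 / 3 = 29.07 kN-m/m

29.07 kN-m/m


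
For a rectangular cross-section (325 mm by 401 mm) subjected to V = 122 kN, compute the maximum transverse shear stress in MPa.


A = b * h = 325 * 401 = 130325 mm^2
V = 122 kN = 122000.0 N
tau_max = 1.5 * V / A = 1.5 * 122000.0 / 130325
= 1.4042 MPa

1.4042 MPa


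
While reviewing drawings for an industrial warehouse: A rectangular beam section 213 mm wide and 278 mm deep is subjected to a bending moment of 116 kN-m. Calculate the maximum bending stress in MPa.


I = b * h^3 / 12 = 213 * 278^3 / 12 = 381357898.0 mm^4
y = h / 2 = 278 / 2 = 139.0 mm
M = 116 kN-m = 116000000.0 N-mm
sigma = M * y / I = 116000000.0 * 139.0 / 381357898.0
= 42.28 MPa

42.28 MPa


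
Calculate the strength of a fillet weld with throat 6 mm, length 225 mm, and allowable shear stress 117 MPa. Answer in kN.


Strength = throat * length * allowable stress
= 6 * 225 * 117 N
= 157950 N
= 157.95 kN

157.95 kN


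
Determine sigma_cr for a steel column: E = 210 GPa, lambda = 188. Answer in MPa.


sigma_cr = pi^2 * E / lambda^2
= 9.8696 * 210000.0 / 188^2
= 9.8696 * 210000.0 / 35344
= 58.6413 MPa

58.6413 MPa


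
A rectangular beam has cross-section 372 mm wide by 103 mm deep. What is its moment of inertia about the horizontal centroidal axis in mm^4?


I = b * h^3 / 12
= 372 * 103^3 / 12
= 372 * 1092727 / 12
= 33874537.0 mm^4

33874537.0 mm^4


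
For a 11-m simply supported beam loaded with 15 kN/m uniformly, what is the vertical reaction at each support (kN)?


Total load = w * L = 15 * 11 = 165 kN
By symmetry, each reaction R = total / 2 = 165 / 2 = 82.5 kN

82.5 kN


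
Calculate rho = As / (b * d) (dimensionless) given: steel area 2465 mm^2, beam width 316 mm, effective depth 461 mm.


rho = As / (b * d)
= 2465 / (316 * 461)
= 2465 / 145676
= 0.016921 (dimensionless)

0.016921 (dimensionless)


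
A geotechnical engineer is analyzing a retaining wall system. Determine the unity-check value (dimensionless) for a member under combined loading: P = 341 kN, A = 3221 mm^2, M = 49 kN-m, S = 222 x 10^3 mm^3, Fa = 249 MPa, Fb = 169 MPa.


f_a = P / A = 341000.0 / 3221 = 105.8677 MPa
f_b = M / S = 49000000.0 / 222000.0 = 220.7207 MPa
Ratio = f_a / Fa + f_b / Fb
= 105.8677 / 249 + 220.7207 / 169
= 1.7312 (dimensionless)

1.7312 (dimensionless)


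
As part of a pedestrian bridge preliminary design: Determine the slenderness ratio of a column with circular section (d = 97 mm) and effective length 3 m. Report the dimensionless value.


Radius of gyration r = d / 4 = 97 / 4 = 24.25 mm
L_eff = 3000.0 mm
Slenderness ratio = L / r = 3000.0 / 24.25 = 123.71 (dimensionless)

123.71 (dimensionless)


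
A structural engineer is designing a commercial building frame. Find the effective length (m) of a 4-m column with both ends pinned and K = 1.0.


L_eff = K * L
= 1.0 * 4
= 4.0 m

4.0 m


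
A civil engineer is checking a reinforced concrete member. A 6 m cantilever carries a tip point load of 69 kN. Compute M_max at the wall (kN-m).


For a cantilever with a point load at the free end:
M_max = P * L = 69 * 6 = 414 kN-m

414 kN-m


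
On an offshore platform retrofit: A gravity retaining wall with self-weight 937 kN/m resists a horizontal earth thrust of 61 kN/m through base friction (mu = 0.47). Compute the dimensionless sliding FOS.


Resisting force = mu * W = 0.47 * 937 = 440.39 kN/m
FOS = Resisting / Driving = 440.39 / 61
= 7.2195 (dimensionless)

7.2195 (dimensionless)


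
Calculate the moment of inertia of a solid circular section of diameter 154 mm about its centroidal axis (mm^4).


r = d / 2 = 154 / 2 = 77.0 mm
I = pi * r^4 / 4 = pi * 77.0^4 / 4
= 27609133.84 mm^4

27609133.84 mm^4


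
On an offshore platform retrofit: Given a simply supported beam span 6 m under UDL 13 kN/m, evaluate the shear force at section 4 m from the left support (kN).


R_A = w * L / 2 = 13 * 6 / 2 = 39.0 kN
V(x) = R_A - w * x = 39.0 - 13 * 4
= -13.0 kN

-13.0 kN


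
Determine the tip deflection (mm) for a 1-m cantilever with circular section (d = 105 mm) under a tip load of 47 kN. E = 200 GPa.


I = pi * d^4 / 64 = pi * 105^4 / 64 = 5966602.35 mm^4
L = 1000.0 mm, P = 47000.0 N, E = 200000.0 MPa
delta = P * L^3 / (3 * E * I)
= 47000.0 * 1000.0^3 / (3 * 200000.0 * 5966602.35)
= 13.1286 mm

13.1286 mm


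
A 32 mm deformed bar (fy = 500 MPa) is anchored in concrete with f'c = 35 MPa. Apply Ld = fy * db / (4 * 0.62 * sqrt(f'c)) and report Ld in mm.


Ld = (fy * db) / (4 * 0.62 * sqrt(f'c))
= (500 * 32) / (4 * 0.62 * sqrt(35))
= 16000 / 14.6719
= 1090.52 mm

1090.52 mm


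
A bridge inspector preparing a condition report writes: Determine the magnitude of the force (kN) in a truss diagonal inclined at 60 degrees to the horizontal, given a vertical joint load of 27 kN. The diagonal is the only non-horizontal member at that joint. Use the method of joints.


At the joint, only the diagonal has a vertical component, so vertical equilibrium gives:
F * sin(60) = 27
F = 27 / sin(60)
= 27 / 0.866025
= 31.18 kN

31.18 kN


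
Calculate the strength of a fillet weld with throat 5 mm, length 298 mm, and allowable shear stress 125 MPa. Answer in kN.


Strength = throat * length * allowable stress
= 5 * 298 * 125 N
= 186250 N
= 186.25 kN

186.25 kN


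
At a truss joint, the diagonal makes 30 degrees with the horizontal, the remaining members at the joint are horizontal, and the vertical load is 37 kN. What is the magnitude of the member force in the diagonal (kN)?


At the joint, only the diagonal has a vertical component, so vertical equilibrium gives:
F * sin(30) = 37
F = 37 / sin(30)
= 37 / 0.5
= 74.0 kN

74.0 kN


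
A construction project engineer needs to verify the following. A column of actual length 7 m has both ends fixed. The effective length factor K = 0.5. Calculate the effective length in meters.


L_eff = K * L
= 0.5 * 7
= 3.5 m

3.5 m


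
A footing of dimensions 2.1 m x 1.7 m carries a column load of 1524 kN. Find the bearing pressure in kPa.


A = 2.1 * 1.7 = 3.57 m^2
q = P / A = 1524 / 3.57
= 426.8908 kPa

426.8908 kPa


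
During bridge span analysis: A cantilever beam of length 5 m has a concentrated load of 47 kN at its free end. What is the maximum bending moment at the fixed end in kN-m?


For a cantilever with a point load at the free end:
M_max = P * L = 47 * 5 = 235 kN-m

235 kN-m


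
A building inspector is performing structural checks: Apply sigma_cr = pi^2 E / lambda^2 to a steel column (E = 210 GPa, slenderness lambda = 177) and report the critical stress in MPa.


sigma_cr = pi^2 * E / lambda^2
= 9.8696 * 210000.0 / 177^2
= 9.8696 * 210000.0 / 31329
= 66.1565 MPa

66.1565 MPa


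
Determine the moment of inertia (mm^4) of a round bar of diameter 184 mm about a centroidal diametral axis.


r = d / 2 = 184 / 2 = 92.0 mm
I = pi * r^4 / 4 = pi * 92.0^4 / 4
= 56265371.51 mm^4

56265371.51 mm^4


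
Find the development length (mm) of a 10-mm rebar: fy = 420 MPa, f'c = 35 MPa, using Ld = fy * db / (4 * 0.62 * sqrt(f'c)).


Ld = (fy * db) / (4 * 0.62 * sqrt(f'c))
= (420 * 10) / (4 * 0.62 * sqrt(35))
= 4200 / 14.6719
= 286.26 mm

286.26 mm


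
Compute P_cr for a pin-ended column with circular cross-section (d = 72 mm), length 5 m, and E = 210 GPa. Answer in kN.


I = pi * d^4 / 64 = 1319167.32 mm^4
L = 5000.0 mm
P_cr = pi^2 * E * I / L^2
= 9.8696 * 210000.0 * 1319167.32 / 5000.0^2
= 109365.14 N = 109.3651 kN

109.3651 kN


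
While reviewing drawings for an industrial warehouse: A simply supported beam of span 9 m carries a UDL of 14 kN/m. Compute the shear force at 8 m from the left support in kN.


R_A = w * L / 2 = 14 * 9 / 2 = 63.0 kN
V(x) = R_A - w * x = 63.0 - 14 * 8
= -49.0 kN

-49.0 kN


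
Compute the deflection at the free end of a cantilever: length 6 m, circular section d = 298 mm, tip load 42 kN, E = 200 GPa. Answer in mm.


I = pi * d^4 / 64 = pi * 298^4 / 64 = 387110503.31 mm^4
L = 6000.0 mm, P = 42000.0 N, E = 200000.0 MPa
delta = P * L^3 / (3 * E * I)
= 42000.0 * 6000.0^3 / (3 * 200000.0 * 387110503.31)
= 39.0586 mm

39.0586 mm


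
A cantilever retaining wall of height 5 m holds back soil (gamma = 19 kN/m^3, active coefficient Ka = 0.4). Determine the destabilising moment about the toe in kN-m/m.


Pa = 0.5 * Ka * gamma * H^2
= 0.5 * 0.4 * 19 * 5^2
= 95.0 kN/m
Arm = H / 3 = 5 / 3 = 1.6667 m
Mo = Pa * arm = Pa * H / 3 = 95.0 * 5 / 3 = 158.3333 kN-m/m

158.3333 kN-m/m


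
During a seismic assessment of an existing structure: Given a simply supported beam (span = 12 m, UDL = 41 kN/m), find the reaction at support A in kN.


Total load = w * L = 41 * 12 = 492 kN
By symmetry, each reaction R = total / 2 = 492 / 2 = 246.0 kN

246.0 kN


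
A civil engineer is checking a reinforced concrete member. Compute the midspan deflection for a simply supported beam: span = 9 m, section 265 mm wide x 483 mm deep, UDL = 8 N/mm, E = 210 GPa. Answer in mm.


I = 265 * 483^3 / 12 = 2488318796.25 mm^4
L = 9000.0 mm, w = 8 N/mm, E = 210000.0 MPa
delta = 5 * w * L^4 / (384 * E * I)
= 5 * 8 * 9000.0^4 / (384 * 210000.0 * 2488318796.25)
= 1.3079 mm

1.3079 mm


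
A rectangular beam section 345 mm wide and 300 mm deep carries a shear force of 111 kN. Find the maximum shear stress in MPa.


A = b * h = 345 * 300 = 103500 mm^2
V = 111 kN = 111000.0 N
tau_max = 1.5 * V / A = 1.5 * 111000.0 / 103500
= 1.6087 MPa

1.6087 MPa


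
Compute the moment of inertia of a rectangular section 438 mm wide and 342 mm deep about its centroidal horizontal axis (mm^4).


I = b * h^3 / 12
= 438 * 342^3 / 12
= 438 * 40001688 / 12
= 1460061612.0 mm^4

1460061612.0 mm^4


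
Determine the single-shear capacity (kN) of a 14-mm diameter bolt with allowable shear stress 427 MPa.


A = pi * d^2 / 4 = pi * 14^2 / 4 = 153.938 mm^2
V = f_v * A / 1000 = 427 * 153.938 / 1000
= 65.7315 kN

65.7315 kN


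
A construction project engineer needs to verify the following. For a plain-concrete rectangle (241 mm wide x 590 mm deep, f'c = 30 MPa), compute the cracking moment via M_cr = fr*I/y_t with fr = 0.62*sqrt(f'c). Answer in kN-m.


fr = 0.62 * sqrt(30) = 0.62 * 5.4772 = 3.3959 MPa
I = 241 * 590^3 / 12 = 4124694916.67 mm^4
y_t = 295.0 mm
M_cr = fr * I / y_t = 3.3959 * 4124694916.67 / 295.0 N-mm
= 47.4812 kN-m

47.4812 kN-m


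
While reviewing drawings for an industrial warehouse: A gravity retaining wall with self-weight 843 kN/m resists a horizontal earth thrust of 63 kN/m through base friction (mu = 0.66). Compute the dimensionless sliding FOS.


Resisting force = mu * W = 0.66 * 843 = 556.38 kN/m
FOS = Resisting / Driving = 556.38 / 63
= 8.8314 (dimensionless)

8.8314 (dimensionless)


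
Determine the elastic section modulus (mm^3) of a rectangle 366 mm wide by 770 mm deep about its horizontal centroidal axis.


S = b * h^2 / 6
= 366 * 770^2 / 6
= 366 * 592900 / 6
= 36166900.0 mm^3

36166900.0 mm^3


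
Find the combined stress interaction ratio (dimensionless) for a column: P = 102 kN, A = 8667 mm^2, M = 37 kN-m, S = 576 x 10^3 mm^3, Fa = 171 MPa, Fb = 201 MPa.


f_a = P / A = 102000.0 / 8667 = 11.7688 MPa
f_b = M / S = 37000000.0 / 576000.0 = 64.2361 MPa
Ratio = f_a / Fa + f_b / Fb
= 11.7688 / 171 + 64.2361 / 201
= 0.3884 (dimensionless)

0.3884 (dimensionless)


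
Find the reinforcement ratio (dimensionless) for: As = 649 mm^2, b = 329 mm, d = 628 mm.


rho = As / (b * d)
= 649 / (329 * 628)
= 649 / 206612
= 0.003141 (dimensionless)

0.003141 (dimensionless)


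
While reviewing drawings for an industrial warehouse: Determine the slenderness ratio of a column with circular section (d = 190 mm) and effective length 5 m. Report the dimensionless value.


Radius of gyration r = d / 4 = 190 / 4 = 47.5 mm
L_eff = 5000.0 mm
Slenderness ratio = L / r = 5000.0 / 47.5 = 105.26 (dimensionless)

105.26 (dimensionless)


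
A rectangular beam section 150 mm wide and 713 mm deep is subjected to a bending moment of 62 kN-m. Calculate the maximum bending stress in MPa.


I = b * h^3 / 12 = 150 * 713^3 / 12 = 4530838712.5 mm^4
y = h / 2 = 713 / 2 = 356.5 mm
M = 62 kN-m = 62000000.0 N-mm
sigma = M * y / I = 62000000.0 * 356.5 / 4530838712.5
= 4.88 MPa

4.88 MPa


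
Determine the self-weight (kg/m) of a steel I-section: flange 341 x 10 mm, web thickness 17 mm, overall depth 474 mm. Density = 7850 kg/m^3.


A_flanges = 2 * 341 * 10 = 6820 mm^2
A_web = (474 - 2 * 10) * 17 = 7718 mm^2
A_total = 6820 + 7718 = 14538 mm^2 = 0.014538 m^2
Weight = rho * A = 7850 * 0.014538 = 114.1233 kg/m

114.1233 kg/m


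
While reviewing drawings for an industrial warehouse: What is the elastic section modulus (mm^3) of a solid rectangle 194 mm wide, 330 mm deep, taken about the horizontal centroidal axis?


S = b * h^2 / 6
= 194 * 330^2 / 6
= 194 * 108900 / 6
= 3521100.0 mm^3

3521100.0 mm^3


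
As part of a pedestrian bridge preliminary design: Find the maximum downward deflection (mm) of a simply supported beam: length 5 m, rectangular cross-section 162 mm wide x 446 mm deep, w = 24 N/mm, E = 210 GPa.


I = 162 * 446^3 / 12 = 1197673236.0 mm^4
L = 5000.0 mm, w = 24 N/mm, E = 210000.0 MPa
delta = 5 * w * L^4 / (384 * E * I)
= 5 * 24 * 5000.0^4 / (384 * 210000.0 * 1197673236.0)
= 0.7766 mm

0.7766 mm


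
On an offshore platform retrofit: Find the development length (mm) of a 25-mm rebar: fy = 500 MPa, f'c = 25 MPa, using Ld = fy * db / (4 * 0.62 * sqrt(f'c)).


Ld = (fy * db) / (4 * 0.62 * sqrt(f'c))
= (500 * 25) / (4 * 0.62 * sqrt(25))
= 12500 / 12.4
= 1008.06 mm

1008.06 mm


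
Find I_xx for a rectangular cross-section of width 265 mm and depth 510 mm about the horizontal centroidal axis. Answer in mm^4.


I = b * h^3 / 12
= 265 * 510^3 / 12
= 265 * 132651000 / 12
= 2929376250.0 mm^4

2929376250.0 mm^4


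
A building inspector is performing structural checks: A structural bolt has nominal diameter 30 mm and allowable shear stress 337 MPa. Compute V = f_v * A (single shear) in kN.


A = pi * d^2 / 4 = pi * 30^2 / 4 = 706.8583 mm^2
V = f_v * A / 1000 = 337 * 706.8583 / 1000
= 238.2113 kN

238.2113 kN


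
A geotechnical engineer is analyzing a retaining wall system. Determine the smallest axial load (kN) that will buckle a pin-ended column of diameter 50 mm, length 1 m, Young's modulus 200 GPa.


I = pi * d^4 / 64 = 306796.16 mm^4
L = 1000.0 mm
P_cr = pi^2 * E * I / L^2
= 9.8696 * 200000.0 * 306796.16 / 1000.0^2
= 605591.34 N = 605.5913 kN

605.5913 kN


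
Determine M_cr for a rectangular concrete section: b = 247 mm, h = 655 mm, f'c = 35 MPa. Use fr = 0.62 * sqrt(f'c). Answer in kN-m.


fr = 0.62 * sqrt(35) = 0.62 * 5.9161 = 3.668 MPa
I = 247 * 655^3 / 12 = 5784150802.08 mm^4
y_t = 327.5 mm
M_cr = fr * I / y_t = 3.668 * 5784150802.08 / 327.5 N-mm
= 64.7819 kN-m

64.7819 kN-m


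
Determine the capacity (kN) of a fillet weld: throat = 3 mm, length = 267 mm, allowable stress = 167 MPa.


Strength = throat * length * allowable stress
= 3 * 267 * 167 N
= 133767 N
= 133.77 kN

133.77 kN


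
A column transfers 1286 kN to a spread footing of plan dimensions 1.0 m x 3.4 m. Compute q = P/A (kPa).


A = 1.0 * 3.4 = 3.4 m^2
q = P / A = 1286 / 3.4
= 378.2353 kPa

378.2353 kPa


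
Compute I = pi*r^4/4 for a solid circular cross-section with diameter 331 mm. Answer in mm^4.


r = d / 2 = 331 / 2 = 165.5 mm
I = pi * r^4 / 4 = pi * 165.5^4 / 4
= 589225961.58 mm^4

589225961.58 mm^4


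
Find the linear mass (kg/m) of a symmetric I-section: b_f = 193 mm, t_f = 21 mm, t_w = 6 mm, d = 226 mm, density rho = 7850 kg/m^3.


A_flanges = 2 * 193 * 21 = 8106 mm^2
A_web = (226 - 2 * 21) * 6 = 1104 mm^2
A_total = 8106 + 1104 = 9210 mm^2 = 0.009210 m^2
Weight = rho * A = 7850 * 0.009210 = 72.2985 kg/m

72.2985 kg/m


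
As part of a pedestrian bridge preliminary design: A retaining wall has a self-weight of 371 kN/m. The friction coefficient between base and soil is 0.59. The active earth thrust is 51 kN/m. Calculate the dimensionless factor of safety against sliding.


Resisting force = mu * W = 0.59 * 371 = 218.89 kN/m
FOS = Resisting / Driving = 218.89 / 51
= 4.292 (dimensionless)

4.292 (dimensionless)


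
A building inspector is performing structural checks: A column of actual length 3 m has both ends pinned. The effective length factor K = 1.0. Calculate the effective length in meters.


L_eff = K * L
= 1.0 * 3
= 3.0 m

3.0 m


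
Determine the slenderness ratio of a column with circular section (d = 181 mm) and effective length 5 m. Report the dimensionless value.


Radius of gyration r = d / 4 = 181 / 4 = 45.25 mm
L_eff = 5000.0 mm
Slenderness ratio = L / r = 5000.0 / 45.25 = 110.5 (dimensionless)

110.5 (dimensionless)


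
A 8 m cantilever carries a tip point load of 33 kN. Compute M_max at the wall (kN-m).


For a cantilever with a point load at the free end:
M_max = P * L = 33 * 8 = 264 kN-m

264 kN-m


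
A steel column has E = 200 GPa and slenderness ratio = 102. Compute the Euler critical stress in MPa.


sigma_cr = pi^2 * E / lambda^2
= 9.8696 * 200000.0 / 102^2
= 9.8696 * 200000.0 / 10404
= 189.7271 MPa

189.7271 MPa


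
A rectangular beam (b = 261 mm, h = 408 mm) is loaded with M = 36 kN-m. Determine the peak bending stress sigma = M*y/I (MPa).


I = b * h^3 / 12 = 261 * 408^3 / 12 = 1477201536.0 mm^4
y = h / 2 = 408 / 2 = 204.0 mm
M = 36 kN-m = 36000000.0 N-mm
sigma = M * y / I = 36000000.0 * 204.0 / 1477201536.0
= 4.97 MPa

4.97 MPa


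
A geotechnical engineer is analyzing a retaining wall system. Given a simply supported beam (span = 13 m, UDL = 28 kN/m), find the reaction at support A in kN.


Total load = w * L = 28 * 13 = 364 kN
By symmetry, each reaction R = total / 2 = 364 / 2 = 182.0 kN

182.0 kN


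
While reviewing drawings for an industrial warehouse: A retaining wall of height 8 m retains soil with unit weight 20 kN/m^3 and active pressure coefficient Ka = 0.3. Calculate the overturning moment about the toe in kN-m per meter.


Pa = 0.5 * Ka * gamma * H^2
= 0.5 * 0.3 * 20 * 8^2
= 192.0 kN/m
Arm = H / 3 = 8 / 3 = 2.6667 m
Mo = Pa * arm = Pa * H / 3 = 192.0 * 8 / 3 = 512.0 kN-m/m

512.0 kN-m/m


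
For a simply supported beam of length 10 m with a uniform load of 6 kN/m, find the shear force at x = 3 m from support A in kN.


R_A = w * L / 2 = 6 * 10 / 2 = 30.0 kN
V(x) = R_A - w * x = 30.0 - 6 * 3
= 12.0 kN

12.0 kN


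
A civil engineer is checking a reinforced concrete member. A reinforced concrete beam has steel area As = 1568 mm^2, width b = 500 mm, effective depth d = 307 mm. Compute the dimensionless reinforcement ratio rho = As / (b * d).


rho = As / (b * d)
= 1568 / (500 * 307)
= 1568 / 153500
= 0.010215 (dimensionless)

0.010215 (dimensionless)


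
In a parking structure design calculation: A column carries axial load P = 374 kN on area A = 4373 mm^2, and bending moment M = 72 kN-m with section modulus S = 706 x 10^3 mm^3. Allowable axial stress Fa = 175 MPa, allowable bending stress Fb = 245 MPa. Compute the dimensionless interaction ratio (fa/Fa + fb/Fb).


f_a = P / A = 374000.0 / 4373 = 85.5248 MPa
f_b = M / S = 72000000.0 / 706000.0 = 101.983 MPa
Ratio = f_a / Fa + f_b / Fb
= 85.5248 / 175 + 101.983 / 245
= 0.905 (dimensionless)

0.905 (dimensionless)


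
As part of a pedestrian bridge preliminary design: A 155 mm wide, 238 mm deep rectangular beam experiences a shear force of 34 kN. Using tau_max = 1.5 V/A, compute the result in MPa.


A = b * h = 155 * 238 = 36890 mm^2
V = 34 kN = 34000.0 N
tau_max = 1.5 * V / A = 1.5 * 34000.0 / 36890
= 1.3825 MPa

1.3825 MPa


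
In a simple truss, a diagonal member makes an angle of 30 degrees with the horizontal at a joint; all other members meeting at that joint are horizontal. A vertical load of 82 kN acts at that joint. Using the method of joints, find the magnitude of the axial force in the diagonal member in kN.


At the joint, only the diagonal has a vertical component, so vertical equilibrium gives:
F * sin(30) = 82
F = 82 / sin(30)
= 82 / 0.5
= 164.0 kN

164.0 kN


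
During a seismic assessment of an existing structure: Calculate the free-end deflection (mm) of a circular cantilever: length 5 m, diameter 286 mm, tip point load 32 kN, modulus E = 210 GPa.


I = pi * d^4 / 64 = pi * 286^4 / 64 = 328423353.43 mm^4
L = 5000.0 mm, P = 32000.0 N, E = 210000.0 MPa
delta = P * L^3 / (3 * E * I)
= 32000.0 * 5000.0^3 / (3 * 210000.0 * 328423353.43)
= 19.3324 mm

19.3324 mm


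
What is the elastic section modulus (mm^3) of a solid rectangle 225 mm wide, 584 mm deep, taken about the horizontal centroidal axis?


S = b * h^2 / 6
= 225 * 584^2 / 6
= 225 * 341056 / 6
= 12789600.0 mm^3

12789600.0 mm^3


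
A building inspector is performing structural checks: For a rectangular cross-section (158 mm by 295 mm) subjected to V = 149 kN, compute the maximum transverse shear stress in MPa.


A = b * h = 158 * 295 = 46610 mm^2
V = 149 kN = 149000.0 N
tau_max = 1.5 * V / A = 1.5 * 149000.0 / 46610
= 4.7951 MPa

4.7951 MPa


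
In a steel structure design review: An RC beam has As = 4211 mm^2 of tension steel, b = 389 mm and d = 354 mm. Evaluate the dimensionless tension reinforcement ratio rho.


rho = As / (b * d)
= 4211 / (389 * 354)
= 4211 / 137706
= 0.03058 (dimensionless)

0.03058 (dimensionless)


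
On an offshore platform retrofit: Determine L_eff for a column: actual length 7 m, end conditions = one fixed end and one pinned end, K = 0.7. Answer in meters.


L_eff = K * L
= 0.7 * 7
= 4.9 m

4.9 m


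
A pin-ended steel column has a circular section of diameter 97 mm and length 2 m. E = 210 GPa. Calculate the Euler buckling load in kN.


I = pi * d^4 / 64 = 4345670.92 mm^4
L = 2000.0 mm
P_cr = pi^2 * E * I / L^2
= 9.8696 * 210000.0 * 4345670.92 / 2000.0^2
= 2251727.77 N = 2251.7278 kN

2251.7278 kN


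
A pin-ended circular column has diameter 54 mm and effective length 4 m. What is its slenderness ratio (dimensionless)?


Radius of gyration r = d / 4 = 54 / 4 = 13.5 mm
L_eff = 4000.0 mm
Slenderness ratio = L / r = 4000.0 / 13.5 = 296.3 (dimensionless)

296.3 (dimensionless)


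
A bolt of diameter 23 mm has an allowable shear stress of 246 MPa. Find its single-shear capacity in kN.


A = pi * d^2 / 4 = pi * 23^2 / 4 = 415.4756 mm^2
V = f_v * A / 1000 = 246 * 415.4756 / 1000
= 102.207 kN

102.207 kN


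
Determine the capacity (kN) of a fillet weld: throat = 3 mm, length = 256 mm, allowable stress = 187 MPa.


Strength = throat * length * allowable stress
= 3 * 256 * 187 N
= 143616 N
= 143.62 kN

143.62 kN


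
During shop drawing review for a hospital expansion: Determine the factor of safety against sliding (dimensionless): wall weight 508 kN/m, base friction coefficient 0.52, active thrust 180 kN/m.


Resisting force = mu * W = 0.52 * 508 = 264.16 kN/m
FOS = Resisting / Driving = 264.16 / 180
= 1.4676 (dimensionless)

1.4676 (dimensionless)


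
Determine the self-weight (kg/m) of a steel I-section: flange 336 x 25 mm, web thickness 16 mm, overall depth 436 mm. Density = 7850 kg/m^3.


A_flanges = 2 * 336 * 25 = 16800 mm^2
A_web = (436 - 2 * 25) * 16 = 6176 mm^2
A_total = 16800 + 6176 = 22976 mm^2 = 0.022976 m^2
Weight = rho * A = 7850 * 0.022976 = 180.3616 kg/m

180.3616 kg/m


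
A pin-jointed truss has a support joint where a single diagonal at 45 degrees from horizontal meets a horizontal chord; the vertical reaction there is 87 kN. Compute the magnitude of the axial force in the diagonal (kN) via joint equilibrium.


At the joint, only the diagonal has a vertical component, so vertical equilibrium gives:
F * sin(45) = 87
F = 87 / sin(45)
= 87 / 0.707107
= 123.04 kN

123.04 kN


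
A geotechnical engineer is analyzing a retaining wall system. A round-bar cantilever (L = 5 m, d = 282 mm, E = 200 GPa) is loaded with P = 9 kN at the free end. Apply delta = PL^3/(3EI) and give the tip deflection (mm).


I = pi * d^4 / 64 = pi * 282^4 / 64 = 310431892.12 mm^4
L = 5000.0 mm, P = 9000.0 N, E = 200000.0 MPa
delta = P * L^3 / (3 * E * I)
= 9000.0 * 5000.0^3 / (3 * 200000.0 * 310431892.12)
= 6.04 mm

6.04 mm


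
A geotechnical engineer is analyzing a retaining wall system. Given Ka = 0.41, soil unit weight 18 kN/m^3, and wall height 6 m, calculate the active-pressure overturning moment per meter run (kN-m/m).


Pa = 0.5 * Ka * gamma * H^2
= 0.5 * 0.41 * 18 * 6^2
= 132.84 kN/m
Arm = H / 3 = 6 / 3 = 2.0 m
Mo = Pa * arm = Pa * H / 3 = 132.84 * 6 / 3 = 265.68 kN-m/m

265.68 kN-m/m


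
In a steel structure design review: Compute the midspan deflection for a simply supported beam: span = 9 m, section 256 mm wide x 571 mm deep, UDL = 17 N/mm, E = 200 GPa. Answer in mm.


I = 256 * 571^3 / 12 = 3971614101.33 mm^4
L = 9000.0 mm, w = 17 N/mm, E = 200000.0 MPa
delta = 5 * w * L^4 / (384 * E * I)
= 5 * 17 * 9000.0^4 / (384 * 200000.0 * 3971614101.33)
= 1.8284 mm

1.8284 mm


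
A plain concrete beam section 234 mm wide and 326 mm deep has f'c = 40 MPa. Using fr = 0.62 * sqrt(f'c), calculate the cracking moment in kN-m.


fr = 0.62 * sqrt(40) = 0.62 * 6.3246 = 3.9212 MPa
I = 234 * 326^3 / 12 = 675596532.0 mm^4
y_t = 163.0 mm
M_cr = fr * I / y_t = 3.9212 * 675596532.0 / 163.0 N-mm
= 16.2525 kN-m

16.2525 kN-m


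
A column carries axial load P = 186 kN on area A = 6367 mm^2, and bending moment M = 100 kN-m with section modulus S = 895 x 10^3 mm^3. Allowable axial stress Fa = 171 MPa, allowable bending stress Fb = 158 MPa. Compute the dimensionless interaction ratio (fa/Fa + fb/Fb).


f_a = P / A = 186000.0 / 6367 = 29.2131 MPa
f_b = M / S = 100000000.0 / 895000.0 = 111.7318 MPa
Ratio = f_a / Fa + f_b / Fb
= 29.2131 / 171 + 111.7318 / 158
= 0.878 (dimensionless)

0.878 (dimensionless)


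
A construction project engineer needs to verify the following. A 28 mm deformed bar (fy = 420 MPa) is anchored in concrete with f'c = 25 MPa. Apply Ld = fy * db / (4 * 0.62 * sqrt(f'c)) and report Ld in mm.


Ld = (fy * db) / (4 * 0.62 * sqrt(f'c))
= (420 * 28) / (4 * 0.62 * sqrt(25))
= 11760 / 12.4
= 948.39 mm

948.39 mm


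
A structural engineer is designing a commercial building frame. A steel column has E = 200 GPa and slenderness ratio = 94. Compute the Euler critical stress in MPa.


sigma_cr = pi^2 * E / lambda^2
= 9.8696 * 200000.0 / 94^2
= 9.8696 * 200000.0 / 8836
= 223.3953 MPa

223.3953 MPa


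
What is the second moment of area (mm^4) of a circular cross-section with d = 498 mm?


r = d / 2 = 498 / 2 = 249.0 mm
I = pi * r^4 / 4 = pi * 249.0^4 / 4
= 3019167930.26 mm^4

3019167930.26 mm^4


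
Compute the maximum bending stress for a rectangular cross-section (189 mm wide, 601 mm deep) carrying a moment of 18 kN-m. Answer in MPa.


I = b * h^3 / 12 = 189 * 601^3 / 12 = 3419038365.75 mm^4
y = h / 2 = 601 / 2 = 300.5 mm
M = 18 kN-m = 18000000.0 N-mm
sigma = M * y / I = 18000000.0 * 300.5 / 3419038365.75
= 1.58 MPa

1.58 MPa


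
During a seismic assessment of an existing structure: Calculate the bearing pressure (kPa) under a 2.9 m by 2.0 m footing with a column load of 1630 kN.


A = 2.9 * 2.0 = 5.8 m^2
q = P / A = 1630 / 5.8
= 281.0345 kPa

281.0345 kPa


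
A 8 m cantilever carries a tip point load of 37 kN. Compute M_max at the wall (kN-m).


For a cantilever with a point load at the free end:
M_max = P * L = 37 * 8 = 296 kN-m

296 kN-m


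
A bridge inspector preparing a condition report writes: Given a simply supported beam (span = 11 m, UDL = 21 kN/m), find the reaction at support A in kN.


Total load = w * L = 21 * 11 = 231 kN
By symmetry, each reaction R = total / 2 = 231 / 2 = 115.5 kN

115.5 kN


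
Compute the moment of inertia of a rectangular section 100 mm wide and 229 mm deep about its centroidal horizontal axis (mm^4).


I = b * h^3 / 12
= 100 * 229^3 / 12
= 100 * 12008989 / 12
= 100074908.33 mm^4

100074908.33 mm^4


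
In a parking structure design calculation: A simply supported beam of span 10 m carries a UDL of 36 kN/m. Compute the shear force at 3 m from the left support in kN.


R_A = w * L / 2 = 36 * 10 / 2 = 180.0 kN
V(x) = R_A - w * x = 180.0 - 36 * 3
= 72.0 kN

72.0 kN


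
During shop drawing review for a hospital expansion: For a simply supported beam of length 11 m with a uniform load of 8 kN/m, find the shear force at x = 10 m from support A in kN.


R_A = w * L / 2 = 8 * 11 / 2 = 44.0 kN
V(x) = R_A - w * x = 44.0 - 8 * 10
= -36.0 kN

-36.0 kN


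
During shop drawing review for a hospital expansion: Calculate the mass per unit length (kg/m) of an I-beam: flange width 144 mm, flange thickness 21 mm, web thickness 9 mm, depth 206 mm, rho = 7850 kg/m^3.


A_flanges = 2 * 144 * 21 = 6048 mm^2
A_web = (206 - 2 * 21) * 9 = 1476 mm^2
A_total = 6048 + 1476 = 7524 mm^2 = 0.007524 m^2
Weight = rho * A = 7850 * 0.007524 = 59.0634 kg/m

59.0634 kg/m


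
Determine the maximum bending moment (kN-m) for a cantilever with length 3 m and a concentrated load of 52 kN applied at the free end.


For a cantilever with a point load at the free end:
M_max = P * L = 52 * 3 = 156 kN-m

156 kN-m


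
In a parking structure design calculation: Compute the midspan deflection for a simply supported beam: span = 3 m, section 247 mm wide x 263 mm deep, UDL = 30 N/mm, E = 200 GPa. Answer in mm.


I = 247 * 263^3 / 12 = 374440617.42 mm^4
L = 3000.0 mm, w = 30 N/mm, E = 200000.0 MPa
delta = 5 * w * L^4 / (384 * E * I)
= 5 * 30 * 3000.0^4 / (384 * 200000.0 * 374440617.42)
= 0.4225 mm

0.4225 mm


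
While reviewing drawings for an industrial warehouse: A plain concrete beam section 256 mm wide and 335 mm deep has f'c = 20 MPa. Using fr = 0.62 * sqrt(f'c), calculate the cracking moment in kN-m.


fr = 0.62 * sqrt(20) = 0.62 * 4.4721 = 2.7727 MPa
I = 256 * 335^3 / 12 = 802034666.67 mm^4
y_t = 167.5 mm
M_cr = fr * I / y_t = 2.7727 * 802034666.67 / 167.5 N-mm
= 13.2765 kN-m

13.2765 kN-m


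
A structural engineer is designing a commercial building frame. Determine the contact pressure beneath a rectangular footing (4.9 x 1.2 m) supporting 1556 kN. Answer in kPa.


A = 4.9 * 1.2 = 5.88 m^2
q = P / A = 1556 / 5.88
= 264.6259 kPa

264.6259 kPa


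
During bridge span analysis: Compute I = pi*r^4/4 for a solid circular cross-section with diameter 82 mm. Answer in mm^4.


r = d / 2 = 82 / 2 = 41.0 mm
I = pi * r^4 / 4 = pi * 41.0^4 / 4
= 2219347.5 mm^4

2219347.5 mm^4


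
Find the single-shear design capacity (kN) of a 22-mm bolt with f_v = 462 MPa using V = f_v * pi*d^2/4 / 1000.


A = pi * d^2 / 4 = pi * 22^2 / 4 = 380.1327 mm^2
V = f_v * A / 1000 = 462 * 380.1327 / 1000
= 175.6213 kN

175.6213 kN


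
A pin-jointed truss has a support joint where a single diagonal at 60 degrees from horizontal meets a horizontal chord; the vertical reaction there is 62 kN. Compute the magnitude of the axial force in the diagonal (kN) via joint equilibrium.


At the joint, only the diagonal has a vertical component, so vertical equilibrium gives:
F * sin(60) = 62
F = 62 / sin(60)
= 62 / 0.866025
= 71.59 kN

71.59 kN


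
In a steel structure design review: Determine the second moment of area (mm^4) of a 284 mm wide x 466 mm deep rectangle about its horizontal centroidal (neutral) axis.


I = b * h^3 / 12
= 284 * 466^3 / 12
= 284 * 101194696 / 12
= 2394941138.67 mm^4

2394941138.67 mm^4


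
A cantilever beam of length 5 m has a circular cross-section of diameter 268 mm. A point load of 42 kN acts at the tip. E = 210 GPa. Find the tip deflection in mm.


I = pi * d^4 / 64 = pi * 268^4 / 64 = 253226454.78 mm^4
L = 5000.0 mm, P = 42000.0 N, E = 210000.0 MPa
delta = P * L^3 / (3 * E * I)
= 42000.0 * 5000.0^3 / (3 * 210000.0 * 253226454.78)
= 32.9086 mm

32.9086 mm
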